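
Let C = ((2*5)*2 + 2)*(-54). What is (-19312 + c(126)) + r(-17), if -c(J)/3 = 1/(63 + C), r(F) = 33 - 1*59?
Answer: -7251749/375 ≈ -19338.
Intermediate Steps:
r(F) = -26 (r(F) = 33 - 59 = -26)
C = -1188 (C = (10*2 + 2)*(-54) = (20 + 2)*(-54) = 22*(-54) = -1188)
c(J) = 1/375 (c(J) = -3/(63 - 1188) = -3/(-1125) = -3*(-1/1125) = 1/375)
(-19312 + c(126)) + r(-17) = (-19312 + 1/375) - 26 = -7241999/375 - 26 = -7251749/375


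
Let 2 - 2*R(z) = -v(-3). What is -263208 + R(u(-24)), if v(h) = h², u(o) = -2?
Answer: -526405/2 ≈ -2.6320e+5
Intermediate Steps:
R(z) = 11/2 (R(z) = 1 - (-1)*(-3)²/2 = 1 - (-1)*9/2 = 1 - ½*(-9) = 1 + 9/2 = 11/2)
-263208 + R(u(-24)) = -263208 + 11/2 = -526405/2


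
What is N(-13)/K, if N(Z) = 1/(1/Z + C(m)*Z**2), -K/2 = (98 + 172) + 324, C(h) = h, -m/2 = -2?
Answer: -13/10438956 ≈ -1.2453e-6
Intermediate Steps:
m = 4 (m = -2*(-2) = 4)
K = -1188 (K = -2*((98 + 172) + 324) = -2*(270 + 324) = -2*594 = -1188)
N(Z) = 1/(1/Z + 4*Z**2)
N(-13)/K = -13/(1 + 4*(-13)**3)/(-1188) = -13/(1 + 4*(-2197))*(-1/1188) = -13/(1 - 8788)*(-1/1188) = -13/(-8787)*(-1/1188) = -13*(-1/8787)*(-1/1188) = (13/8787)*(-1/1188) = -13/10438956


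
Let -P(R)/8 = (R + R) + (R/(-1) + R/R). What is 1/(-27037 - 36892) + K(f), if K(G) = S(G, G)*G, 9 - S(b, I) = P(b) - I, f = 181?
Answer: 19046111253/63929 ≈ 2.9793e+5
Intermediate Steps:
P(R) = -8 - 8*R (P(R) = -8*((R + R) + (R/(-1) + R/R)) = -8*(2*R + (R*(-1) + 1)) = -8*(2*R + (-R + 1)) = -8*(2*R + (1 - R)) = -8*(1 + R) = -8 - 8*R)
S(b, I) = 17 + I + 8*b (S(b, I) = 9 - ((-8 - 8*b) - I) = 9 - (-8 - I - 8*b) = 9 + (8 + I + 8*b) = 17 + I + 8*b)
K(G) = G*(17 + 9*G) (K(G) = (17 + G + 8*G)*G = (17 + 9*G)*G = G*(17 + 9*G))
1/(-27037 - 36892) + K(f) = 1/(-27037 - 36892) + 181*(17 + 9*181) = 1/(-63929) + 181*(17 + 1629) = -1/63929 + 181*1646 = -1/63929 + 297926 = 19046111253/63929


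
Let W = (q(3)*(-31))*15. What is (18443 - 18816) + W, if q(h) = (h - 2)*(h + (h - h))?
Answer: -1768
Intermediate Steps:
q(h) = h*(-2 + h) (q(h) = (-2 + h)*(h + 0) = (-2 + h)*h = h*(-2 + h))
W = -1395 (W = ((3*(-2 + 3))*(-31))*15 = ((3*1)*(-31))*15 = (3*(-31))*15 = -93*15 = -1395)
(18443 - 18816) + W = (18443 - 18816) - 1395 = -373 - 1395 = -1768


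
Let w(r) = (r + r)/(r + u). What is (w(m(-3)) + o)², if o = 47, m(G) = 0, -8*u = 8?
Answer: 2209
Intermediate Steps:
u = -1 (u = -⅛*8 = -1)
w(r) = 2*r/(-1 + r) (w(r) = (r + r)/(r - 1) = (2*r)/(-1 + r) = 2*r/(-1 + r))
(w(m(-3)) + o)² = (2*0/(-1 + 0) + 47)² = (2*0/(-1) + 47)² = (2*0*(-1) + 47)² = (0 + 47)² = 47² = 2209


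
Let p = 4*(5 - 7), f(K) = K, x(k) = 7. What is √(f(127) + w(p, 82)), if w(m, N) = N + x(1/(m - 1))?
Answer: 6*√6 ≈ 14.697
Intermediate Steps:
p = -8 (p = 4*(-2) = -8)
w(m, N) = 7 + N (w(m, N) = N + 7 = 7 + N)
√(f(127) + w(p, 82)) = √(127 + (7 + 82)) = √(127 + 89) = √216 = 6*√6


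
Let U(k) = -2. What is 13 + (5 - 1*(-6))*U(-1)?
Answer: -9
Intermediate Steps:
13 + (5 - 1*(-6))*U(-1) = 13 + (5 - 1*(-6))*(-2) = 13 + (5 + 6)*(-2) = 13 + 11*(-2) = 13 - 22 = -9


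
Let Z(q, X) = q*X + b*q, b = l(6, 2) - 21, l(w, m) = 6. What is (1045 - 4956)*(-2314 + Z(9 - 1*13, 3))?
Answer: 8862326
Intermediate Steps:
b = -15 (b = 6 - 21 = -15)
Z(q, X) = -15*q + X*q (Z(q, X) = q*X - 15*q = X*q - 15*q = -15*q + X*q)
(1045 - 4956)*(-2314 + Z(9 - 1*13, 3)) = (1045 - 4956)*(-2314 + (9 - 1*13)*(-15 + 3)) = -3911*(-2314 + (9 - 13)*(-12)) = -3911*(-2314 - 4*(-12)) = -3911*(-2314 + 48) = -3911*(-2266) = 8862326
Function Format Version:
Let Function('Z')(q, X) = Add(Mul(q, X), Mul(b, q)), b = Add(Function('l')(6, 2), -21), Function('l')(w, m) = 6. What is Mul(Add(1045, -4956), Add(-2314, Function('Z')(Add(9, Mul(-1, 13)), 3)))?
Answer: 8862326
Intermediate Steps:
b = -15 (b = Add(6, -21) = -15)
Function('Z')(q, X) = Add(Mul(-15, q), Mul(X, q)) (Function('Z')(q, X) = Add(Mul(q, X), Mul(-15, q)) = Add(Mul(X, q), Mul(-15, q)) = Add(Mul(-15, q), Mul(X, q)))
Mul(Add(1045, -4956), Add(-2314, Function('Z')(Add(9, Mul(-1, 13)), 3))) = Mul(Add(1045, -4956), Add(-2314, Mul(Add(9, Mul(-1, 13)), Add(-15, 3)))) = Mul(-3911, Add(-2314, Mul(Add(9, -13), -12))) = Mul(-3911, Add(-2314, Mul(-4, -12))) = Mul(-3911, Add(-2314, 48)) = Mul(-3911, -2266) = 8862326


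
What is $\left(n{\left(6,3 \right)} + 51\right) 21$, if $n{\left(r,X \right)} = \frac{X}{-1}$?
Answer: $1008$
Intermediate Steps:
$n{\left(r,X \right)} = - X$ ($n{\left(r,X \right)} = X \left(-1\right) = - X$)
$\left(n{\left(6,3 \right)} + 51\right) 21 = \left(\left(-1\right) 3 + 51\right) 21 = \left(-3 + 51\right) 21 = 48 \cdot 21 = 1008$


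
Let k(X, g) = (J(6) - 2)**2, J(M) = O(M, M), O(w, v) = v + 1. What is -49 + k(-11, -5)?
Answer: -24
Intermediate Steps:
O(w, v) = 1 + v
J(M) = 1 + M
k(X, g) = 25 (k(X, g) = ((1 + 6) - 2)**2 = (7 - 2)**2 = 5**2 = 25)
-49 + k(-11, -5) = -49 + 25 = -24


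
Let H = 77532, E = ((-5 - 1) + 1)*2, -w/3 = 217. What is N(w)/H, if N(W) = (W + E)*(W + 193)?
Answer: 151369/38766 ≈ 3.9047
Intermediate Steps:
w = -651 (w = -3*217 = -651)
E = -10 (E = (-6 + 1)*2 = -5*2 = -10)
N(W) = (-10 + W)*(193 + W) (N(W) = (W - 10)*(W + 193) = (-10 + W)*(193 + W))
N(w)/H = (-1930 + (-651)**2 + 183*(-651))/77532 = (-1930 + 423801 - 119133)*(1/77532) = 302738*(1/77532) = 151369/38766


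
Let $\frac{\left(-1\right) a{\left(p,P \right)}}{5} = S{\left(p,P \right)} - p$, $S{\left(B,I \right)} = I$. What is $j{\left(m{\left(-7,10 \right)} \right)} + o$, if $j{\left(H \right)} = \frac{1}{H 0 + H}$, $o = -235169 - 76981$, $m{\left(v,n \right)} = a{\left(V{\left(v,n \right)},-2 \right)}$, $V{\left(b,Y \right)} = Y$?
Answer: $- \frac{18728999}{60} \approx -3.1215 \cdot 10^{5}$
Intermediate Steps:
$a{\left(p,P \right)} = - 5 P + 5 p$ ($a{\left(p,P \right)} = - 5 \left(P - p\right) = - 5 P + 5 p$)
$m{\left(v,n \right)} = 10 + 5 n$ ($m{\left(v,n \right)} = \left(-5\right) \left(-2\right) + 5 n = 10 + 5 n$)
$o = -312150$ ($o = -235169 - 76981 = -312150$)
$j{\left(H \right)} = \frac{1}{H}$ ($j{\left(H \right)} = \frac{1}{0 + H} = \frac{1}{H}$)
$j{\left(m{\left(-7,10 \right)} \right)} + o = \frac{1}{10 + 5 \cdot 10} - 312150 = \frac{1}{10 + 50} - 312150 = \frac{1}{60} - 312150 = - \frac{18728999}{60}$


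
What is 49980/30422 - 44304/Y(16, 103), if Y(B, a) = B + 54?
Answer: -48011346/76055 ≈ -631.27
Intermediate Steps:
Y(B, a) = 54 + B
49980/30422 - 44304/Y(16, 103) = 49980/30422 - 44304/(54 + 16) = 49980*(1/30422) - 44304/70 = 3570/2173 - 44304*1/70 = 3570/2173 - 22152/35 = -48011346/76055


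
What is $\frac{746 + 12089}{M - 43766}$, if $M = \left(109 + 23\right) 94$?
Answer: $- \frac{12835}{31358} \approx -0.40931$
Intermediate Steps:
$M = 12408$ ($M = 132 \cdot 94 = 12408$)
$\frac{746 + 12089}{M - 43766} = \frac{746 + 12089}{12408 - 43766} = \frac{12835}{-31358} = 12835 \left(- \frac{1}{31358}\right) = - \frac{12835}{31358}$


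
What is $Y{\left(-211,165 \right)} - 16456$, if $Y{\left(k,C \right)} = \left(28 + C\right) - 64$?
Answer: $-16327$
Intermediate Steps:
$Y{\left(k,C \right)} = -36 + C$
$Y{\left(-211,165 \right)} - 16456 = \left(-36 + 165\right) - 16456 = 129 - 16456 = -16327$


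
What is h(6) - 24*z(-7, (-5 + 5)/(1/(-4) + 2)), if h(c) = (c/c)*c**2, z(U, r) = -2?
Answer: 84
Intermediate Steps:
h(c) = c**2 (h(c) = 1*c**2 = c**2)
h(6) - 24*z(-7, (-5 + 5)/(1/(-4) + 2)) = 6**2 - 24*(-2) = 36 + 48 = 84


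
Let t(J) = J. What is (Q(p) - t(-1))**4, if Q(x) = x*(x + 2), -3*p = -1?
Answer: 65536/6561 ≈ 9.9887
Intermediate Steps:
p = 1/3 (p = -1/3*(-1) = 1/3 ≈ 0.33333)
Q(x) = x*(2 + x)
(Q(p) - t(-1))**4 = ((2 + 1/3)/3 - 1*(-1))**4 = ((1/3)*(7/3) + 1)**4 = (7/9 + 1)**4 = (16/9)**4 = 65536/6561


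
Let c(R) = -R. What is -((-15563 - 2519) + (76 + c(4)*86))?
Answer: 18350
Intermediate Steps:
-((-15563 - 2519) + (76 + c(4)*86)) = -((-15563 - 2519) + (76 - 1*4*86)) = -(-18082 + (76 - 4*86)) = -(-18082 + (76 - 344)) = -(-18082 - 268) = -1*(-18350) = 18350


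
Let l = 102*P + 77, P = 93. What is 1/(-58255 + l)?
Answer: -1/48692 ≈ -2.0537e-5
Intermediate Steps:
l = 9563 (l = 102*93 + 77 = 9486 + 77 = 9563)
1/(-58255 + l) = 1/(-58255 + 9563) = 1/(-48692) = -1/48692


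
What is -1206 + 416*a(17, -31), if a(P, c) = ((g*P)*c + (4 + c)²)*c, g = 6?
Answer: 31374762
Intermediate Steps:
a(P, c) = c*((4 + c)² + 6*P*c) (a(P, c) = ((6*P)*c + (4 + c)²)*c = (6*P*c + (4 + c)²)*c = ((4 + c)² + 6*P*c)*c = c*((4 + c)² + 6*P*c))
-1206 + 416*a(17, -31) = -1206 + 416*(-31*((4 - 31)² + 6*17*(-31))) = -1206 + 416*(-31*((-27)² - 3162)) = -1206 + 416*(-31*(729 - 3162)) = -1206 + 416*(-31*(-2433)) = -1206 + 416*75423 = -1206 + 31375968 = 31374762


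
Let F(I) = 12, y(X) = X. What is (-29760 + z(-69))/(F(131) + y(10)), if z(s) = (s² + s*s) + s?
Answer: -20307/22 ≈ -923.04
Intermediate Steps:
z(s) = s + 2*s² (z(s) = (s² + s²) + s = 2*s² + s = s + 2*s²)
(-29760 + z(-69))/(F(131) + y(10)) = (-29760 - 69*(1 + 2*(-69)))/(12 + 10) = (-29760 - 69*(1 - 138))/22 = (-29760 - 69*(-137))*(1/22) = (-29760 + 9453)*(1/22) = -20307*1/22 = -20307/22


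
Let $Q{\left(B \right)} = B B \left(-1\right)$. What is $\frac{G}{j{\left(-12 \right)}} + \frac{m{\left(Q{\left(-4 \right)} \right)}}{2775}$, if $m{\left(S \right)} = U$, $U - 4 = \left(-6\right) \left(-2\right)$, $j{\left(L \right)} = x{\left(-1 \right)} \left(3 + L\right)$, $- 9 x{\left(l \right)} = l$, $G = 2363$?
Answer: $- \frac{6557309}{2775} \approx -2363.0$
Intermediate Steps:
$x{\left(l \right)} = - \frac{l}{9}$
$j{\left(L \right)} = \frac{1}{3} + \frac{L}{9}$ ($j{\left(L \right)} = \left(- \frac{1}{9}\right) \left(-1\right) \left(3 + L\right) = \frac{3 + L}{9} = \frac{1}{3} + \frac{L}{9}$)
$U = 16$ ($U = 4 - -12 = 4 + 12 = 16$)
$Q{\left(B \right)} = - B^{2}$ ($Q{\left(B \right)} = B \left(- B\right) = - B^{2}$)
$m{\left(S \right)} = 16$
$\frac{G}{j{\left(-12 \right)}} + \frac{m{\left(Q{\left(-4 \right)} \right)}}{2775} = \frac{2363}{\frac{1}{3} + \frac{1}{9} \left(-12\right)} + \frac{16}{2775} = \frac{2363}{\frac{1}{3} - \frac{4}{3}} + 16 \cdot \frac{1}{2775} = \frac{2363}{-1} + \frac{16}{2775} = 2363 \left(-1\right) + \frac{16}{2775} = -2363 + \frac{16}{2775} = - \frac{6557309}{2775}$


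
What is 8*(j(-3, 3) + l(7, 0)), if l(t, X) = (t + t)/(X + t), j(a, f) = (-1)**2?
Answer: 24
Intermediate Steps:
j(a, f) = 1
l(t, X) = 2*t/(X + t) (l(t, X) = (2*t)/(X + t) = 2*t/(X + t))
8*(j(-3, 3) + l(7, 0)) = 8*(1 + 2*7/(0 + 7)) = 8*(1 + 2*7/7) = 8*(1 + 2*7*(1/7)) = 8*(1 + 2) = 8*3 = 24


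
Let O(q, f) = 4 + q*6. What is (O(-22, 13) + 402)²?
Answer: 75076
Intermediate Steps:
O(q, f) = 4 + 6*q
(O(-22, 13) + 402)² = ((4 + 6*(-22)) + 402)² = ((4 - 132) + 402)² = (-128 + 402)² = 274² = 75076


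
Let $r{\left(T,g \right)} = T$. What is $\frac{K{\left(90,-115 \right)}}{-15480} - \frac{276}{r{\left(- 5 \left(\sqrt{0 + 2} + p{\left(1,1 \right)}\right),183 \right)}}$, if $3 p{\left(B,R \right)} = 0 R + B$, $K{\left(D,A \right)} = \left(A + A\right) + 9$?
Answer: $- \frac{2559731}{263160} + \frac{2484 \sqrt{2}}{85} \approx 31.601$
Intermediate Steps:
$K{\left(D,A \right)} = 9 + 2 A$ ($K{\left(D,A \right)} = 2 A + 9 = 9 + 2 A$)
$p{\left(B,R \right)} = \frac{B}{3}$ ($p{\left(B,R \right)} = \frac{0 R + B}{3} = \frac{0 + B}{3} = \frac{B}{3}$)
$\frac{K{\left(90,-115 \right)}}{-15480} - \frac{276}{r{\left(- 5 \left(\sqrt{0 + 2} + p{\left(1,1 \right)}\right),183 \right)}} = \frac{9 + 2 \left(-115\right)}{-15480} - \frac{276}{\left(-5\right) \left(\sqrt{0 + 2} + \frac{1}{3} \cdot 1\right)} = \left(9 - 230\right) \left(- \frac{1}{15480}\right) - \frac{276}{\left(-5\right) \left(\sqrt{2} + \frac{1}{3}\right)} = \left(-221\right) \left(- \frac{1}{15480}\right) - \frac{276}{\left(-5\right) \left(\frac{1}{3} + \sqrt{2}\right)} = \frac{221}{15480} - \frac{276}{- \frac{5}{3} - 5 \sqrt{2}}$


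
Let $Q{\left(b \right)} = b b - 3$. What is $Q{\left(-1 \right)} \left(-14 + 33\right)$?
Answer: $-38$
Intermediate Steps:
$Q{\left(b \right)} = -3 + b^{2}$ ($Q{\left(b \right)} = b^{2} - 3 = -3 + b^{2}$)
$Q{\left(-1 \right)} \left(-14 + 33\right) = \left(-3 + \left(-1\right)^{2}\right) \left(-14 + 33\right) = \left(-3 + 1\right) 19 = \left(-2\right) 19 = -38$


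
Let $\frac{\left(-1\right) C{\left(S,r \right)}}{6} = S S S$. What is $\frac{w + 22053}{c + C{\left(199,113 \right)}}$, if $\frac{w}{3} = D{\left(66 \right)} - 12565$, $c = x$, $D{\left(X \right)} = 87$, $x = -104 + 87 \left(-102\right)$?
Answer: $\frac{15381}{47292572} \approx 0.00032523$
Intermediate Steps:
$x = -8978$ ($x = -104 - 8874 = -8978$)
$C{\left(S,r \right)} = - 6 S^{3}$ ($C{\left(S,r \right)} = - 6 S S S = - 6 S^{2} S = - 6 S^{3}$)
$c = -8978$
$w = -37434$ ($w = 3 \left(87 - 12565\right) = 3 \left(-12478\right) = -37434$)
$\frac{w + 22053}{c + C{\left(199,113 \right)}} = \frac{-37434 + 22053}{-8978 - 6 \cdot 199^{3}} = - \frac{15381}{-8978 - 47283594} = - \frac{15381}{-47292572} = \left(-15381\right) \left(- \frac{1}{47292572}\right) = \frac{15381}{47292572}$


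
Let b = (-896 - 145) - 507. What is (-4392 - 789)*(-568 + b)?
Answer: 10962996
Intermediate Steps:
b = -1548 (b = -1041 - 507 = -1548)
(-4392 - 789)*(-568 + b) = (-4392 - 789)*(-568 - 1548) = -5181*(-2116) = 10962996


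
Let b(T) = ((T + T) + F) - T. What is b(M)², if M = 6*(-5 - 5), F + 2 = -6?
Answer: 4624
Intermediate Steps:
F = -8 (F = -2 - 6 = -8)
M = -60 (M = 6*(-10) = -60)
b(T) = -8 + T (b(T) = ((T + T) - 8) - T = (2*T - 8) - T = (-8 + 2*T) - T = -8 + T)
b(M)² = (-8 - 60)² = (-68)² = 4624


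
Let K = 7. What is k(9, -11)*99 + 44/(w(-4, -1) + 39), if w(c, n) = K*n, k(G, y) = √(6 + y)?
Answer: 11/8 + 99*I*√5 ≈ 1.375 + 221.37*I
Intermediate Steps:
w(c, n) = 7*n
k(9, -11)*99 + 44/(w(-4, -1) + 39) = √(6 - 11)*99 + 44/(7*(-1) + 39) = √(-5)*99 + 44/(-7 + 39) = (I*√5)*99 + 44/32 = 99*I*√5 + 44*(1/32) = 99*I*√5 + 11/8 = 11/8 + 99*I*√5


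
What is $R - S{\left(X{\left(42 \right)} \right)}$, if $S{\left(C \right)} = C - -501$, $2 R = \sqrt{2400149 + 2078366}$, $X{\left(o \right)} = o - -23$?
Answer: $-566 + \frac{\sqrt{4478515}}{2} \approx 492.13$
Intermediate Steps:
$X{\left(o \right)} = 23 + o$ ($X{\left(o \right)} = o + 23 = 23 + o$)
$R = \frac{\sqrt{4478515}}{2}$ ($R = \frac{\sqrt{2400149 + 2078366}}{2} = \frac{\sqrt{4478515}}{2} \approx 1058.1$)
$S{\left(C \right)} = 501 + C$ ($S{\left(C \right)} = C + 501 = 501 + C$)
$R - S{\left(X{\left(42 \right)} \right)} = \frac{\sqrt{4478515}}{2} - \left(501 + \left(23 + 42\right)\right) = \frac{\sqrt{4478515}}{2} - \left(501 + 65\right) = \frac{\sqrt{4478515}}{2} - 566 = -566 + \frac{\sqrt{4478515}}{2}$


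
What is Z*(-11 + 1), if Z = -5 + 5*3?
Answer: -100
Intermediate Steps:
Z = 10 (Z = -5 + 15 = 10)
Z*(-11 + 1) = 10*(-11 + 1) = 10*(-10) = -100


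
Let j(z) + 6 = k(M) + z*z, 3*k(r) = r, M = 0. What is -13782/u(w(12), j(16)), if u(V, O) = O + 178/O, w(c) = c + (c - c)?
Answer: -1722750/31339 ≈ -54.971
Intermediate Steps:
k(r) = r/3
w(c) = c (w(c) = c + 0 = c)
j(z) = -6 + z² (j(z) = -6 + ((⅓)*0 + z*z) = -6 + (0 + z²) = -6 + z²)
-13782/u(w(12), j(16)) = -13782/((-6 + 16²) + 178/(-6 + 16²)) = -13782/((-6 + 256) + 178/(-6 + 256)) = -13782/(250 + 178/250) = -13782/(250 + 178*(1/250)) = -13782/(250 + 89/125) = -13782/31339/125 = -13782*125/31339 = -1722750/31339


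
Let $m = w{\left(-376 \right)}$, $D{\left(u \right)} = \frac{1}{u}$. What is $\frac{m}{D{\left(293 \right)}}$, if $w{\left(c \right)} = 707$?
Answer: $207151$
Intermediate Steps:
$m = 707$
$\frac{m}{D{\left(293 \right)}} = \frac{707}{\frac{1}{293}} = 707 \frac{1}{\frac{1}{293}} = 707 \cdot 293 = 207151$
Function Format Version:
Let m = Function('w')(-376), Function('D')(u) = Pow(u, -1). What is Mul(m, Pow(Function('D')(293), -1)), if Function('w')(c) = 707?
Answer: 207151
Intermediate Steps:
m = 707
Mul(m, Pow(Function('D')(293), -1)) = Mul(707, Pow(Pow(293, -1), -1)) = Mul(707, Pow(Rational(1, 293), -1)) = Mul(707, 293) = 207151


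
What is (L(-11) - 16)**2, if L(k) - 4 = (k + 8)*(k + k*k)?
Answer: 116964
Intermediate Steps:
L(k) = 4 + (8 + k)*(k + k**2) (L(k) = 4 + (k + 8)*(k + k*k) = 4 + (8 + k)*(k + k**2))
(L(-11) - 16)**2 = ((4 + (-11)**3 + 8*(-11) + 9*(-11)**2) - 16)**2 = ((4 - 1331 - 88 + 9*121) - 16)**2 = ((4 - 1331 - 88 + 1089) - 16)**2 = (-326 - 16)**2 = (-342)**2 = 116964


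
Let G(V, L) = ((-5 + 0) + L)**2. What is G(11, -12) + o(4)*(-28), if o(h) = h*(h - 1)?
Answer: -47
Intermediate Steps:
G(V, L) = (-5 + L)**2
o(h) = h*(-1 + h)
G(11, -12) + o(4)*(-28) = (-5 - 12)**2 + (4*(-1 + 4))*(-28) = (-17)**2 + (4*3)*(-28) = 289 + 12*(-28) = 289 - 336 = -47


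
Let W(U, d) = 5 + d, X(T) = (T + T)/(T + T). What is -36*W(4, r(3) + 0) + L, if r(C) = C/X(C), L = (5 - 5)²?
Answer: -288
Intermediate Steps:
L = 0 (L = 0² = 0)
X(T) = 1 (X(T) = (2*T)/((2*T)) = (2*T)*(1/(2*T)) = 1)
r(C) = C (r(C) = C/1 = C*1 = C)
-36*W(4, r(3) + 0) + L = -36*(5 + (3 + 0)) + 0 = -36*(5 + 3) + 0 = -36*8 + 0 = -288 + 0 = -288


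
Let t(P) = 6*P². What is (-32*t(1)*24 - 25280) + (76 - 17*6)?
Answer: -29914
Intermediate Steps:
(-32*t(1)*24 - 25280) + (76 - 17*6) = (-192*1²*24 - 25280) + (76 - 17*6) = (-192*24 - 25280) + (76 - 102) = (-32*6*24 - 25280) - 26 = (-192*24 - 25280) - 26 = (-4608 - 25280) - 26 = -29888 - 26 = -29914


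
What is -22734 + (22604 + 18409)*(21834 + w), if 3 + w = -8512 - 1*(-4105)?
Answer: 714587778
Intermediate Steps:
w = -4410 (w = -3 + (-8512 - 1*(-4105)) = -3 + (-8512 + 4105) = -3 - 4407 = -4410)
-22734 + (22604 + 18409)*(21834 + w) = -22734 + (22604 + 18409)*(21834 - 4410) = -22734 + 41013*17424 = -22734 + 714610512 = 714587778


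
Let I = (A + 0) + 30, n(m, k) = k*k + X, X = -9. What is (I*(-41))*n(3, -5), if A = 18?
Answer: -31488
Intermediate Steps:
n(m, k) = -9 + k² (n(m, k) = k*k - 9 = k² - 9 = -9 + k²)
I = 48 (I = (18 + 0) + 30 = 18 + 30 = 48)
(I*(-41))*n(3, -5) = (48*(-41))*(-9 + (-5)²) = -1968*(-9 + 25) = -1968*16 = -31488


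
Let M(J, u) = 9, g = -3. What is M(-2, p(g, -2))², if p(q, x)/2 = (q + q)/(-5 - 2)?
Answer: 81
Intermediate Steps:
p(q, x) = -4*q/7 (p(q, x) = 2*((q + q)/(-5 - 2)) = 2*((2*q)/(-7)) = 2*((2*q)*(-⅐)) = 2*(-2*q/7) = -4*q/7)
M(-2, p(g, -2))² = 9² = 81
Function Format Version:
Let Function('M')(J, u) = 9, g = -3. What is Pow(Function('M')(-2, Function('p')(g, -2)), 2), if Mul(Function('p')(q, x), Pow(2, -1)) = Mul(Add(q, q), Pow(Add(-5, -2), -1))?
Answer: 81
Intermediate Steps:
Function('p')(q, x) = Mul(Rational(-4, 7), q) (Function('p')(q, x) = Mul(2, Mul(Add(q, q), Pow(Add(-5, -2), -1))) = Mul(2, Mul(Mul(2, q), Pow(-7, -1))) = Mul(2, Mul(Mul(2, q), Rational(-1, 7))) = Mul(2, Mul(Rational(-2, 7), q)) = Mul(Rational(-4, 7), q))
Pow(Function('M')(-2, Function('p')(g, -2)), 2) = Pow(9, 2) = 81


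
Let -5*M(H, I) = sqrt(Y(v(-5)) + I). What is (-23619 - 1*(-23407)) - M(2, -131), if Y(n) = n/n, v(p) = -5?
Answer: -212 + I*sqrt(130)/5 ≈ -212.0 + 2.2803*I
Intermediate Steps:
Y(n) = 1
M(H, I) = -sqrt(1 + I)/5
(-23619 - 1*(-23407)) - M(2, -131) = (-23619 - 1*(-23407)) - (-1)*sqrt(1 - 131)/5 = (-23619 + 23407) - (-1)*sqrt(-130)/5 = -212 - (-1)*I*sqrt(130)/5 = -212 + I*sqrt(130)/5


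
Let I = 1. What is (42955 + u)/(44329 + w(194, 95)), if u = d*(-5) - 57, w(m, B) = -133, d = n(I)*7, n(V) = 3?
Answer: 42793/44196 ≈ 0.96826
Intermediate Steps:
d = 21 (d = 3*7 = 21)
u = -162 (u = 21*(-5) - 57 = -105 - 57 = -162)
(42955 + u)/(44329 + w(194, 95)) = (42955 - 162)/(44329 - 133) = 42793/44196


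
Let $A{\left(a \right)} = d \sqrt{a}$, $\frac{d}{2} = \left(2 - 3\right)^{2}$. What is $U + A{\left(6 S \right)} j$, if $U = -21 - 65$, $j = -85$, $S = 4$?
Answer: $-86 - 340 \sqrt{6} \approx -918.83$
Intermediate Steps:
$d = 2$ ($d = 2 \left(2 - 3\right)^{2} = 2 \left(-1\right)^{2} = 2 \cdot 1 = 2$)
$U = -86$
$A{\left(a \right)} = 2 \sqrt{a}$
$U + A{\left(6 S \right)} j = -86 + 2 \sqrt{6 \cdot 4} \left(-85\right) = -86 + 2 \sqrt{24} \left(-85\right) = -86 + 2 \cdot 2 \sqrt{6} \left(-85\right) = -86 + 4 \sqrt{6} \left(-85\right) = -86 - 340 \sqrt{6}$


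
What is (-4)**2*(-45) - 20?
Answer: -740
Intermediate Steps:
(-4)**2*(-45) - 20 = 16*(-45) - 20 = -720 - 20 = -740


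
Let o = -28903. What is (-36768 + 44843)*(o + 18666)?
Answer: -82663775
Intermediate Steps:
(-36768 + 44843)*(o + 18666) = (-36768 + 44843)*(-28903 + 18666) = 8075*(-10237) = -82663775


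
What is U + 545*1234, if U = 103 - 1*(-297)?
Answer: 672930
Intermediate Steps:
U = 400 (U = 103 + 297 = 400)
U + 545*1234 = 400 + 545*1234 = 400 + 672530 = 672930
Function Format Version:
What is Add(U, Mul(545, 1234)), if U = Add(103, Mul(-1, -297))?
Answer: 672930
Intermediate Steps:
U = 400 (U = Add(103, 297) = 400)
Add(U, Mul(545, 1234)) = Add(400, Mul(545, 1234)) = Add(400, 672530) = 672930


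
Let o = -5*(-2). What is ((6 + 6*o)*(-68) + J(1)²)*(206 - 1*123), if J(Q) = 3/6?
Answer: -1489933/4 ≈ -3.7248e+5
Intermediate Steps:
o = 10
J(Q) = ½ (J(Q) = 3*(⅙) = ½)
((6 + 6*o)*(-68) + J(1)²)*(206 - 1*123) = ((6 + 6*10)*(-68) + (½)²)*(206 - 1*123) = ((6 + 60)*(-68) + ¼)*(206 - 123) = (66*(-68) + ¼)*83 = (-4488 + ¼)*83 = -17951/4*83 = -1489933/4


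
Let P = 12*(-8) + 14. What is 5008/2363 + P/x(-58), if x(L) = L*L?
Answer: 8326573/3974566 ≈ 2.0950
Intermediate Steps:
x(L) = L**2
P = -82 (P = -96 + 14 = -82)
5008/2363 + P/x(-58) = 5008/2363 - 82/((-58)**2) = 5008*(1/2363) - 82/3364 = 5008/2363 - 82*1/3364 = 5008/2363 - 41/1682 = 8326573/3974566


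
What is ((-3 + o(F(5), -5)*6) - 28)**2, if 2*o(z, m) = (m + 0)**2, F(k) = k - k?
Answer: 1936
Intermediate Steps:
F(k) = 0
o(z, m) = m**2/2 (o(z, m) = (m + 0)**2/2 = m**2/2)
((-3 + o(F(5), -5)*6) - 28)**2 = ((-3 + ((1/2)*(-5)**2)*6) - 28)**2 = ((-3 + ((1/2)*25)*6) - 28)**2 = ((-3 + (25/2)*6) - 28)**2 = ((-3 + 75) - 28)**2 = (72 - 28)**2 = 44**2 = 1936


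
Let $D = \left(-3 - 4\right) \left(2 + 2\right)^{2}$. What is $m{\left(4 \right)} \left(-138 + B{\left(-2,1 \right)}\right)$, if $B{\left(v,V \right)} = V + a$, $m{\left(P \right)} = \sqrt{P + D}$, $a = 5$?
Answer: $- 792 i \sqrt{3} \approx - 1371.8 i$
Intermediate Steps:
$D = -112$ ($D = - 7 \cdot 4^{2} = \left(-7\right) 16 = -112$)
$m{\left(P \right)} = \sqrt{-112 + P}$ ($m{\left(P \right)} = \sqrt{P - 112} = \sqrt{-112 + P}$)
$B{\left(v,V \right)} = 5 + V$ ($B{\left(v,V \right)} = V + 5 = 5 + V$)
$m{\left(4 \right)} \left(-138 + B{\left(-2,1 \right)}\right) = \sqrt{-112 + 4} \left(-138 + \left(5 + 1\right)\right) = \sqrt{-108} \left(-138 + 6\right) = 6 i \sqrt{3} \left(-132\right) = - 792 i \sqrt{3}$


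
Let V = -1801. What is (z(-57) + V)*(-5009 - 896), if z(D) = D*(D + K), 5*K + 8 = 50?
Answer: -5723126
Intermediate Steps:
K = 42/5 (K = -8/5 + (1/5)*50 = -8/5 + 10 = 42/5 ≈ 8.4000)
z(D) = D*(42/5 + D) (z(D) = D*(D + 42/5) = D*(42/5 + D))
(z(-57) + V)*(-5009 - 896) = ((1/5)*(-57)*(42 + 5*(-57)) - 1801)*(-5009 - 896) = ((1/5)*(-57)*(42 - 285) - 1801)*(-5905) = ((1/5)*(-57)*(-243) - 1801)*(-5905) = (13851/5 - 1801)*(-5905) = (4846/5)*(-5905) = -5723126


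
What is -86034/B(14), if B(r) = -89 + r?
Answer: 28678/25 ≈ 1147.1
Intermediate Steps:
-86034/B(14) = -86034/(-89 + 14) = -86034/(-75) = -86034*(-1/75) = 28678/25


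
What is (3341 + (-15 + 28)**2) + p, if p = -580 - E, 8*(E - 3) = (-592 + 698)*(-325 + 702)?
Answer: -8273/4 ≈ -2068.3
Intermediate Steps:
E = 19993/4 (E = 3 + ((-592 + 698)*(-325 + 702))/8 = 3 + (106*377)/8 = 3 + (1/8)*39962 = 3 + 19981/4 = 19993/4 ≈ 4998.3)
p = -22313/4 (p = -580 - 1*19993/4 = -580 - 19993/4 = -22313/4 ≈ -5578.3)
(3341 + (-15 + 28)**2) + p = (3341 + (-15 + 28)**2) - 22313/4 = (3341 + 13**2) - 22313/4 = (3341 + 169) - 22313/4 = 3510 - 22313/4 = -8273/4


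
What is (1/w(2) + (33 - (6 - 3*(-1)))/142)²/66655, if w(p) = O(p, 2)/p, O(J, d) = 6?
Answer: 11449/3024070695 ≈ 3.7860e-6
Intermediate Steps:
w(p) = 6/p
(1/w(2) + (33 - (6 - 3*(-1)))/142)²/66655 = (1/(6/2) + (33 - (6 - 3*(-1)))/142)²/66655 = (1/(6*(½)) + (33 - (6 + 3))*(1/142))²*(1/66655) = (1/3 + (33 - 1*9)*(1/142))²*(1/66655) = (⅓ + (33 - 9)*(1/142))²*(1/66655) = (⅓ + 24*(1/142))²*(1/66655) = (⅓ + 12/71)²*(1/66655) = (107/213)²*(1/66655) = (11449/45369)*(1/66655) = 11449/3024070695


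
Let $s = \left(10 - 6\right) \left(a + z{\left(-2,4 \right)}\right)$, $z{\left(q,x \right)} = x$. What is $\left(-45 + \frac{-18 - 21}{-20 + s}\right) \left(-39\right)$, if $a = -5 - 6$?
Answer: $\frac{27573}{16} \approx 1723.3$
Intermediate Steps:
$a = -11$
$s = -28$ ($s = \left(10 - 6\right) \left(-11 + 4\right) = 4 \left(-7\right) = -28$)
$\left(-45 + \frac{-18 - 21}{-20 + s}\right) \left(-39\right) = \left(-45 + \frac{-18 - 21}{-20 - 28}\right) \left(-39\right) = \left(-45 - \frac{39}{-48}\right) \left(-39\right) = \left(-45 - - \frac{13}{16}\right) \left(-39\right) = \left(-45 + \frac{13}{16}\right) \left(-39\right) = \left(- \frac{707}{16}\right) \left(-39\right) = \frac{27573}{16}$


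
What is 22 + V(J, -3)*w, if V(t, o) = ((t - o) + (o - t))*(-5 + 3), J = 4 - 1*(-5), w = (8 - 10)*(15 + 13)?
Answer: 22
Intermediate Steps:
w = -56 (w = -2*28 = -56)
J = 9 (J = 4 + 5 = 9)
V(t, o) = 0 (V(t, o) = 0*(-2) = 0)
22 + V(J, -3)*w = 22 + 0*(-56) = 22 + 0 = 22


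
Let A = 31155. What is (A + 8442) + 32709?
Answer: 72306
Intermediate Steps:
(A + 8442) + 32709 = (31155 + 8442) + 32709 = 39597 + 32709 = 72306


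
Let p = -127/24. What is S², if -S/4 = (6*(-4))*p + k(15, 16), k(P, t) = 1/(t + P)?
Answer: 248125504/961 ≈ 2.5820e+5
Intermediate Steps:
p = -127/24 (p = -127*1/24 = -127/24 ≈ -5.2917)
k(P, t) = 1/(P + t)
S = -15752/31 (S = -4*((6*(-4))*(-127/24) + 1/(15 + 16)) = -4*(-24*(-127/24) + 1/31) = -4*(127 + 1/31) = -4*3938/31 = -15752/31 ≈ -508.13)
S² = (-15752/31)² = 248125504/961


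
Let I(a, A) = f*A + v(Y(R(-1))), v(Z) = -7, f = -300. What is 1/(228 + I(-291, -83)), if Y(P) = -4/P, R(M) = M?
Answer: 1/25121 ≈ 3.9807e-5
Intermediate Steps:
I(a, A) = -7 - 300*A (I(a, A) = -300*A - 7 = -7 - 300*A)
1/(228 + I(-291, -83)) = 1/(228 + (-7 - 300*(-83))) = 1/(228 + (-7 + 24900)) = 1/(228 + 24893) = 1/25121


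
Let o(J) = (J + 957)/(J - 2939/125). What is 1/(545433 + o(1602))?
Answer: 197311/107620250538 ≈ 1.8334e-6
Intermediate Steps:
o(J) = (957 + J)/(-2939/125 + J) (o(J) = (957 + J)/(J - 2939*1/125) = (957 + J)/(J - 2939/125) = (957 + J)/(-2939/125 + J))
1/(545433 + o(1602)) = 1/(545433 + 125*(957 + 1602)/(-2939 + 125*1602)) = 1/(545433 + 125*2559/(-2939 + 200250)) = 1/(545433 + 125*2559/197311) = 1/(545433 + 125*(1/197311)*2559) = 1/(545433 + 319875/197311) = 1/(107620250538/197311) = 197311/107620250538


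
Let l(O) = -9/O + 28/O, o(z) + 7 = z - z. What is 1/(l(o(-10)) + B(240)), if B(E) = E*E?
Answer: 7/403181 ≈ 1.7362e-5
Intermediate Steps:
B(E) = E**2
o(z) = -7 (o(z) = -7 + (z - z) = -7 + 0 = -7)
l(O) = 19/O
1/(l(o(-10)) + B(240)) = 1/(19/(-7) + 240**2) = 1/(19*(-1/7) + 57600) = 1/(-19/7 + 57600) = 1/(403181/7) = 7/403181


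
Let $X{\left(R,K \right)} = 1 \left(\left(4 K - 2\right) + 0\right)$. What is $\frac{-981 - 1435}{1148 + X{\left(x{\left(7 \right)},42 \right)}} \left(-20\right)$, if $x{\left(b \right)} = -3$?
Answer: $\frac{24160}{657} \approx 36.773$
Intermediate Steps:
$X{\left(R,K \right)} = -2 + 4 K$ ($X{\left(R,K \right)} = 1 \left(\left(-2 + 4 K\right) + 0\right) = 1 \left(-2 + 4 K\right) = -2 + 4 K$)
$\frac{-981 - 1435}{1148 + X{\left(x{\left(7 \right)},42 \right)}} \left(-20\right) = \frac{-981 - 1435}{1148 + \left(-2 + 4 \cdot 42\right)} \left(-20\right) = - \frac{2416}{1148 + \left(-2 + 168\right)} \left(-20\right) = - \frac{2416}{1148 + 166} \left(-20\right) = - \frac{2416}{1314} \left(-20\right) = \left(-2416\right) \frac{1}{1314} \left(-20\right) = \left(- \frac{1208}{657}\right) \left(-20\right) = \frac{24160}{657}$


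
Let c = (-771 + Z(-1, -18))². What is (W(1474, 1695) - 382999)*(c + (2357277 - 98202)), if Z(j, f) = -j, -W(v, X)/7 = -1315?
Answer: -1066051143150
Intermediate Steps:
W(v, X) = 9205 (W(v, X) = -7*(-1315) = 9205)
c = 592900 (c = (-771 - 1*(-1))² = (-771 + 1)² = (-770)² = 592900)
(W(1474, 1695) - 382999)*(c + (2357277 - 98202)) = (9205 - 382999)*(592900 + (2357277 - 98202)) = -373794*(592900 + 2259075) = -373794*2851975 = -1066051143150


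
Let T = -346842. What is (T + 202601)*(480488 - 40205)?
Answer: -63506860203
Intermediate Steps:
(T + 202601)*(480488 - 40205) = (-346842 + 202601)*(480488 - 40205) = -144241*440283 = -63506860203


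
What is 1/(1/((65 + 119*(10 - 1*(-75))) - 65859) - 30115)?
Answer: -55679/1676773086 ≈ -3.3206e-5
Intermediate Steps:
1/(1/((65 + 119*(10 - 1*(-75))) - 65859) - 30115) = 1/(1/((65 + 119*(10 + 75)) - 65859) - 30115) = 1/(1/((65 + 119*85) - 65859) - 30115) = 1/(1/((65 + 10115) - 65859) - 30115) = 1/(1/(10180 - 65859) - 30115) = 1/(1/(-55679) - 30115) = 1/(-1/55679 - 30115) = 1/(-1676773086/55679) = -55679/1676773086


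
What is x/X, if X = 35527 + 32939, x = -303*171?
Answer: -17271/22822 ≈ -0.75677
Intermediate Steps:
x = -51813
X = 68466
x/X = -51813/68466 = -51813*1/68466 = -17271/22822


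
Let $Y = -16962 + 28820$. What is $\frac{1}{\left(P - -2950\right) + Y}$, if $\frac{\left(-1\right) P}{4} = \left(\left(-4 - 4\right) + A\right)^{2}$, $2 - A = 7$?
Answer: $\frac{1}{14132} \approx 7.0761 \cdot 10^{-5}$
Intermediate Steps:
$Y = 11858$
$A = -5$ ($A = 2 - 7 = -5$)
$P = -676$ ($P = - 4 \left(\left(-4 - 4\right) - 5\right)^{2} = - 4 \left(-8 - 5\right)^{2} = - 4 \left(-13\right)^{2} = \left(-4\right) 169 = -676$)
$\frac{1}{\left(P - -2950\right) + Y} = \frac{1}{\left(-676 - -2950\right) + 11858} = \frac{1}{\left(-676 + 2950\right) + 11858} = \frac{1}{2274 + 11858} = \frac{1}{14132}$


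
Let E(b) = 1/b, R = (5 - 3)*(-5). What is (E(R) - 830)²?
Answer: 68906601/100 ≈ 6.8907e+5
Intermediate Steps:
R = -10 (R = 2*(-5) = -10)
(E(R) - 830)² = (1/(-10) - 830)² = (-⅒ - 830)² = (-8301/10)² = 68906601/100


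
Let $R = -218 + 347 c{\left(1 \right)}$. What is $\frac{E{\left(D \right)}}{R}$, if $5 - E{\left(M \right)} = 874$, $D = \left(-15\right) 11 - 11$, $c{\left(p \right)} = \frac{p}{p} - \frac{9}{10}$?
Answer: $\frac{8690}{1833} \approx 4.7409$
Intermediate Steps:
$c{\left(p \right)} = \frac{1}{10}$ ($c{\left(p \right)} = 1 - \frac{9}{10} = \frac{1}{10}$)
$D = -176$ ($D = -165 - 11 = -176$)
$R = - \frac{1833}{10}$ ($R = -218 + 347 \cdot \frac{1}{10} = -218 + \frac{347}{10} = - \frac{1833}{10} \approx -183.3$)
$E{\left(M \right)} = -869$ ($E{\left(M \right)} = 5 - 874 = -869$)
$\frac{E{\left(D \right)}}{R} = - \frac{869}{- \frac{1833}{10}} = \left(-869\right) \left(- \frac{10}{1833}\right) = \frac{8690}{1833}$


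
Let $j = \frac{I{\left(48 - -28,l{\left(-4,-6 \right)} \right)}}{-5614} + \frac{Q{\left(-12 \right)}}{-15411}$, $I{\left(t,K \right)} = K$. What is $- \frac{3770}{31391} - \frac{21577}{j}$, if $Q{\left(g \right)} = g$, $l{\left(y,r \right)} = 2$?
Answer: $- \frac{9766707736192383}{191202581} \approx -5.108 \cdot 10^{7}$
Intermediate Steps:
$j = \frac{6091}{14419559}$ ($j = \frac{2}{-5614} - \frac{12}{-15411} = 2 \left(- \frac{1}{5614}\right) - - \frac{4}{5137} = - \frac{1}{2807} + \frac{4}{5137} = \frac{6091}{14419559} \approx 0.00042241$)
$- \frac{3770}{31391} - \frac{21577}{j} = - \frac{3770}{31391} - \frac{21577}{\frac{6091}{14419559}} = \left(-3770\right) \frac{1}{31391} - \frac{311130824543}{6091} = - \frac{3770}{31391} - \frac{311130824543}{6091} = - \frac{9766707736192383}{191202581}$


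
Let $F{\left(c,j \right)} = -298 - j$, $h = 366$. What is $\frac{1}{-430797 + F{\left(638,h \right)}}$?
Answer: $- \frac{1}{431461} \approx -2.3177 \cdot 10^{-6}$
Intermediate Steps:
$\frac{1}{-430797 + F{\left(638,h \right)}} = \frac{1}{-430797 - 664} = \frac{1}{-431461} = - \frac{1}{431461}$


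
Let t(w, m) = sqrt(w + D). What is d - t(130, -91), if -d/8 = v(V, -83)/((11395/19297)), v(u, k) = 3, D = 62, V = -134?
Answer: -463128/11395 - 8*sqrt(3) ≈ -54.500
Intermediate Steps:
t(w, m) = sqrt(62 + w) (t(w, m) = sqrt(w + 62) = sqrt(62 + w))
d = -463128/11395 (d = -24/(11395/19297) = -24/(11395*(1/19297)) = -24/11395/19297 = -24*19297/11395 = -8*57891/11395 = -463128/11395 ≈ -40.643)
d - t(130, -91) = -463128/11395 - sqrt(62 + 130) = -463128/11395 - sqrt(192) = -463128/11395 - 8*sqrt(3)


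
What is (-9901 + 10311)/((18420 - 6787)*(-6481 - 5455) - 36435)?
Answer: -410/138887923 ≈ -2.9520e-6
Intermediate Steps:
(-9901 + 10311)/((18420 - 6787)*(-6481 - 5455) - 36435) = 410/(11633*(-11936) - 36435) = 410/(-138851488 - 36435) = 410/(-138887923) = 410*(-1/138887923) = -410/138887923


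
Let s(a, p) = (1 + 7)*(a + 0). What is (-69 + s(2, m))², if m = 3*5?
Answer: 2809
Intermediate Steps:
m = 15
s(a, p) = 8*a
(-69 + s(2, m))² = (-69 + 8*2)² = (-69 + 16)² = (-53)² = 2809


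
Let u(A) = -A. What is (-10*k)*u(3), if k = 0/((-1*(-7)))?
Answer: 0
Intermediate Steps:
k = 0 (k = 0/7 = 0*(1/7) = 0)
(-10*k)*u(3) = (-10*0)*(-1*3) = 0*(-3) = 0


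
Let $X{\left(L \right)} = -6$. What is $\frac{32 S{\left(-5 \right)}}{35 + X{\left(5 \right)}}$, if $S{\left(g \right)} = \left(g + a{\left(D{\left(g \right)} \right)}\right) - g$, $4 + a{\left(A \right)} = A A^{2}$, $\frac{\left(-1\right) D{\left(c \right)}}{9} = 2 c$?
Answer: $\frac{23327872}{29} \approx 8.0441 \cdot 10^{5}$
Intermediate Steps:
$D{\left(c \right)} = - 18 c$ ($D{\left(c \right)} = - 9 \cdot 2 c = - 18 c$)
$a{\left(A \right)} = -4 + A^{3}$ ($a{\left(A \right)} = -4 + A A^{2} = -4 + A^{3}$)
$S{\left(g \right)} = -4 - 5832 g^{3}$ ($S{\left(g \right)} = \left(g + \left(-4 + \left(- 18 g\right)^{3}\right)\right) - g = \left(g - \left(4 + 5832 g^{3}\right)\right) - g = \left(-4 + g - 5832 g^{3}\right) - g = -4 - 5832 g^{3}$)
$\frac{32 S{\left(-5 \right)}}{35 + X{\left(5 \right)}} = \frac{32 \left(-4 - 5832 \left(-5\right)^{3}\right)}{35 - 6} = \frac{32 \left(-4 - -729000\right)}{29} = 32 \left(-4 + 729000\right) \frac{1}{29} = 32 \cdot 728996 \cdot \frac{1}{29} = 23327872 \cdot \frac{1}{29} = \frac{23327872}{29}$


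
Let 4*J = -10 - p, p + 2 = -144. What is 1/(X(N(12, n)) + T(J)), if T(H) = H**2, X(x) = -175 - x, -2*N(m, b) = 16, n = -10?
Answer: 1/989 ≈ 0.0010111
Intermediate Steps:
p = -146 (p = -2 - 144 = -146)
N(m, b) = -8 (N(m, b) = -1/2*16 = -8)
J = 34 (J = (-10 - 1*(-146))/4 = (-10 + 146)/4 = (1/4)*136 = 34)
1/(X(N(12, n)) + T(J)) = 1/((-175 - 1*(-8)) + 34**2) = 1/((-175 + 8) + 1156) = 1/(-167 + 1156) = 1/989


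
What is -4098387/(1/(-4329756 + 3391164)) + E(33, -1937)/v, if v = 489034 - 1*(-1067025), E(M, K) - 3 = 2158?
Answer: 5985712774799641297/1556059 ≈ 3.8467e+12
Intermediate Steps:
E(M, K) = 2161 (E(M, K) = 3 + 2158 = 2161)
v = 1556059 (v = 489034 + 1067025 = 1556059)
-4098387/(1/(-4329756 + 3391164)) + E(33, -1937)/v = -4098387/(1/(-4329756 + 3391164)) + 2161/1556059 = -4098387/(1/(-938592)) + 2161*(1/1556059) = -4098387/(-1/938592) + 2161/1556059 = -4098387*(-938592) + 2161/1556059 = 3846713251104 + 2161/1556059 = 5985712774799641297/1556059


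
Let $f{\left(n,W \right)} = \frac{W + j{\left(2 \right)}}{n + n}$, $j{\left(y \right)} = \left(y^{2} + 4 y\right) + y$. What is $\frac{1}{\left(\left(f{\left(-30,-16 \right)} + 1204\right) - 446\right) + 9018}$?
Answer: $\frac{30}{293281} \approx 0.00010229$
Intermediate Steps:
$j{\left(y \right)} = y^{2} + 5 y$
$f{\left(n,W \right)} = \frac{14 + W}{2 n}$ ($f{\left(n,W \right)} = \frac{W + 2 \left(5 + 2\right)}{n + n} = \frac{W + 2 \cdot 7}{2 n} = \left(W + 14\right) \frac{1}{2 n} = \left(14 + W\right) \frac{1}{2 n} = \frac{14 + W}{2 n}$)
$\frac{1}{\left(\left(f{\left(-30,-16 \right)} + 1204\right) - 446\right) + 9018} = \frac{1}{\left(\left(\frac{14 - 16}{2 \left(-30\right)} + 1204\right) - 446\right) + 9018} = \frac{1}{\left(\left(\frac{1}{2} \left(- \frac{1}{30}\right) \left(-2\right) + 1204\right) - 446\right) + 9018} = \frac{1}{\left(\left(\frac{1}{30} + 1204\right) - 446\right) + 9018} = \frac{1}{\left(\frac{36121}{30} - 446\right) + 9018} = \frac{1}{\frac{22741}{30} + 9018} = \frac{1}{\frac{293281}{30}} = \frac{30}{293281}$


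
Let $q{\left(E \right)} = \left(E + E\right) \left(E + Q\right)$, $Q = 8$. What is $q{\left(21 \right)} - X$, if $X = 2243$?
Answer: $-1025$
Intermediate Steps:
$q{\left(E \right)} = 2 E \left(8 + E\right)$ ($q{\left(E \right)} = \left(E + E\right) \left(E + 8\right) = 2 E \left(8 + E\right)$)
$q{\left(21 \right)} - X = 2 \cdot 21 \left(8 + 21\right) - 2243 = 2 \cdot 21 \cdot 29 - 2243 = 1218 - 2243 = -1025$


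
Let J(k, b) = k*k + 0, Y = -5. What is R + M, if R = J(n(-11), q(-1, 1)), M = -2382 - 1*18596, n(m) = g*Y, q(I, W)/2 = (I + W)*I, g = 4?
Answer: -20578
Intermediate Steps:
q(I, W) = 2*I*(I + W) (q(I, W) = 2*((I + W)*I) = 2*(I*(I + W)) = 2*I*(I + W))
n(m) = -20 (n(m) = 4*(-5) = -20)
M = -20978 (M = -2382 - 18596 = -20978)
J(k, b) = k² (J(k, b) = k² + 0 = k²)
R = 400 (R = (-20)² = 400)
R + M = 400 - 20978 = -20578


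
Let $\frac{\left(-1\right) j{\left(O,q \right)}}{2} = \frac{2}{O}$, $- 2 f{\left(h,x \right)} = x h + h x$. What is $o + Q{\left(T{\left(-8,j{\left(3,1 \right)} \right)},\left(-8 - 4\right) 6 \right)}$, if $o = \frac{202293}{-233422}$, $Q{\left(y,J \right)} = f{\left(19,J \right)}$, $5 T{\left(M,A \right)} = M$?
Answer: $\frac{45588429}{33346} \approx 1367.1$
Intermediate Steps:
$f{\left(h,x \right)} = - h x$ ($f{\left(h,x \right)} = - \frac{x h + h x}{2} = - \frac{h x + h x}{2} = - \frac{2 h x}{2} = - h x$)
$j{\left(O,q \right)} = - \frac{4}{O}$ ($j{\left(O,q \right)} = - 2 \frac{2}{O} = - \frac{4}{O}$)
$T{\left(M,A \right)} = \frac{M}{5}$
$Q{\left(y,J \right)} = - 19 J$ ($Q{\left(y,J \right)} = \left(-1\right) 19 J = - 19 J$)
$o = - \frac{28899}{33346}$ ($o = 202293 \left(- \frac{1}{233422}\right) = - \frac{28899}{33346} \approx -0.86664$)
$o + Q{\left(T{\left(-8,j{\left(3,1 \right)} \right)},\left(-8 - 4\right) 6 \right)} = - \frac{28899}{33346} - 19 \left(-8 - 4\right) 6 = - \frac{28899}{33346} - 19 \left(\left(-12\right) 6\right) = - \frac{28899}{33346} - -1368 = - \frac{28899}{33346} + 1368 = \frac{45588429}{33346}$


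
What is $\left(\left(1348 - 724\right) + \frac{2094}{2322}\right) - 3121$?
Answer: $- \frac{965990}{387} \approx -2496.1$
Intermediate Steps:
$\left(\left(1348 - 724\right) + \frac{2094}{2322}\right) - 3121 = \left(624 + 2094 \cdot \frac{1}{2322}\right) - 3121 = \left(624 + \frac{349}{387}\right) - 3121 = \frac{241837}{387} - 3121 = - \frac{965990}{387}$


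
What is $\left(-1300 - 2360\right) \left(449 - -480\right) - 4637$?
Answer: $-3404777$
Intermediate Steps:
$\left(-1300 - 2360\right) \left(449 - -480\right) - 4637 = - 3660 \left(449 + 480\right) - 4637 = \left(-3660\right) 929 - 4637 = -3400140 - 4637 = -3404777$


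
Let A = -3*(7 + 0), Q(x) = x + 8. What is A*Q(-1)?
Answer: -147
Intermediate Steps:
Q(x) = 8 + x
A = -21 (A = -3*7 = -21)
A*Q(-1) = -21*(8 - 1) = -21*7 = -147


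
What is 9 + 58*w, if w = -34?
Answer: -1963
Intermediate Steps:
9 + 58*w = 9 + 58*(-34) = 9 - 1972 = -1963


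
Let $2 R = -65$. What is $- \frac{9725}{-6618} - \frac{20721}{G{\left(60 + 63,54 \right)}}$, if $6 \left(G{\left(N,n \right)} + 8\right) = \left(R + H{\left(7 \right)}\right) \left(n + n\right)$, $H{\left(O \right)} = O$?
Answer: $\frac{141673153}{3090606} \approx 45.84$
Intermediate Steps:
$R = - \frac{65}{2}$ ($R = \frac{1}{2} \left(-65\right) = - \frac{65}{2} \approx -32.5$)
$G{\left(N,n \right)} = -8 - \frac{17 n}{2}$ ($G{\left(N,n \right)} = -8 + \frac{\left(- \frac{65}{2} + 7\right) \left(n + n\right)}{6} = -8 + \frac{\left(- \frac{51}{2}\right) 2 n}{6} = -8 + \frac{\left(-51\right) n}{6} = -8 - \frac{17 n}{2}$)
$- \frac{9725}{-6618} - \frac{20721}{G{\left(60 + 63,54 \right)}} = - \frac{9725}{-6618} - \frac{20721}{-8 - 459} = \left(-9725\right) \left(- \frac{1}{6618}\right) - \frac{20721}{-8 - 459} = \frac{9725}{6618} - \frac{20721}{-467} = \frac{9725}{6618} - - \frac{20721}{467} = \frac{9725}{6618} + \frac{20721}{467} = \frac{141673153}{3090606}$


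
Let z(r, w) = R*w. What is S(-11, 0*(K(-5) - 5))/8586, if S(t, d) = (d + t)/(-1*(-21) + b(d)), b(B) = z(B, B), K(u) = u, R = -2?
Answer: -11/180306 ≈ -6.1007e-5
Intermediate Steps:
z(r, w) = -2*w
b(B) = -2*B
S(t, d) = (d + t)/(21 - 2*d) (S(t, d) = (d + t)/(-1*(-21) - 2*d) = (d + t)/(21 - 2*d))
S(-11, 0*(K(-5) - 5))/8586 = ((-0*(-5 - 5) - 1*(-11))/(-21 + 2*(0*(-5 - 5))))/8586 = ((-0*(-10) + 11)/(-21 + 2*(0*(-10))))*(1/8586) = ((-1*0 + 11)/(-21 + 2*0))*(1/8586) = ((0 + 11)/(-21 + 0))*(1/8586) = (11/(-21))*(1/8586) = -1/21*11*(1/8586) = -11/21*1/8586 = -11/180306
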